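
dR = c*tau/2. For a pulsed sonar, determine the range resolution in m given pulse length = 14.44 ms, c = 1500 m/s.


dR = c*tau/2 = 1500 * 14.44e-3 / 2 = 10.83

10.83 m


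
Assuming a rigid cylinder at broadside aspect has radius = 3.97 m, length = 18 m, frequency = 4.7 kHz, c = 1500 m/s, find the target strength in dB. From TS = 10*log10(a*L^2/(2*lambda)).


33.04 dB


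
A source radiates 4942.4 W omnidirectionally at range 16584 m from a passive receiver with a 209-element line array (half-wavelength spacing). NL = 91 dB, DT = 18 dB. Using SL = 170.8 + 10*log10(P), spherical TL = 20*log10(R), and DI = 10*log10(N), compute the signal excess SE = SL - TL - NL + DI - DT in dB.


37.55 dB


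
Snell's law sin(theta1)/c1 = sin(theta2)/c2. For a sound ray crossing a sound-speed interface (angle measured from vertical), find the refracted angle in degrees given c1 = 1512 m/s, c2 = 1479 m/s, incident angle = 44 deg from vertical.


sin(theta2) = (c2/c1)*sin(theta1) = (1479/1512)*sin(44 deg) = 0.6795
theta2 = arcsin(0.6795) = 42.8

42.8 deg


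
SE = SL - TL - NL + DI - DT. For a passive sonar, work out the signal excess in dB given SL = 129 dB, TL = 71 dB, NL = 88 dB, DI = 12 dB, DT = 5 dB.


SE = SL - TL - NL + DI - DT = 129 - 71 - 88 + 12 - 5 = -23

-23 dB


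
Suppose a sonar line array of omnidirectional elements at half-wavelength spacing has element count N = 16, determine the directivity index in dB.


DI = 10*log10(16) = 12.04

12.04 dB


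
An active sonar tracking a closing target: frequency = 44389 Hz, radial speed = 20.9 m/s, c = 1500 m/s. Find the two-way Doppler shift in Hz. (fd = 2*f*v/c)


1236.97 Hz


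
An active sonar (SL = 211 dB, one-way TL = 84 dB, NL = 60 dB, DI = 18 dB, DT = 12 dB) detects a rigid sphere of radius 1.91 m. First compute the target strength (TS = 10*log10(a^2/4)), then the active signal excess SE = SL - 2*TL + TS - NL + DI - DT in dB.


Step 1: TS = 10*log10(1.91^2/4) = -0.4 dB
Step 2: SE = SL - 2*TL + TS - NL + DI - DT = 211 - 2*84 + (-0.4) - 60 + 18 - 12 = -11.4

-11.4 dB


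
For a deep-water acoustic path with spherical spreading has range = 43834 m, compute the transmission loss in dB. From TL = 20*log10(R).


TL = 20*log10(43834) = 92.84

92.84 dB


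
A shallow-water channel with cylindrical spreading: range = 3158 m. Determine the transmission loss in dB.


34.99 dB


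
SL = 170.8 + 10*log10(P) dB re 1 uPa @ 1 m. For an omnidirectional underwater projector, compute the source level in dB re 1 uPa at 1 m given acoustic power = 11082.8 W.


211.25 dB


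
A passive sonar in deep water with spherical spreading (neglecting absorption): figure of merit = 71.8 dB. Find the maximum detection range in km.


3.89 km


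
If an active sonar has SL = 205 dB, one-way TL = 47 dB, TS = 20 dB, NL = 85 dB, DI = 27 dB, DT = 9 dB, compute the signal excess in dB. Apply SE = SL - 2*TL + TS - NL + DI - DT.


SE = SL - 2*TL + TS - NL + DI - DT = 205 - 2*47 + (20) - 85 + 27 - 9 = 64

64 dB


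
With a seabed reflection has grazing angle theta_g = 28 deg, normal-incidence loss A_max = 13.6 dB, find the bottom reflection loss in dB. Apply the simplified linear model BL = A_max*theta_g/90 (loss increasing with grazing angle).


BL = A_max * theta_g / 90 = 13.6 * 28 / 90 = 4.23

4.23 dB


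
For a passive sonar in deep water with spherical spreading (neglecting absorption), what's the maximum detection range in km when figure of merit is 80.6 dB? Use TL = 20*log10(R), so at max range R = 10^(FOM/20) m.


At max range FOM = TL, so 20*log10(R) = 80.6
R = 10^(80.6/20) = 10715.19 m = 10.72 km

10.72 km


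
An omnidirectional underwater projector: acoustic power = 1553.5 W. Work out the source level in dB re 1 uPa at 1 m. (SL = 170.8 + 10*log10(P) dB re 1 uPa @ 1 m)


SL = 170.8 + 10*log10(1553.5) = 170.8 + 31.91 = 202.71

202.71 dB


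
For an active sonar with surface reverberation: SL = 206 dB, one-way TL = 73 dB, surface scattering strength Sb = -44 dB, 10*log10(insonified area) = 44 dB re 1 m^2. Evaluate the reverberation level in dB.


RL = SL - 2*TL + Sb + 10*log10(A) = 206 - 2*73 + (-44) + 44 = 60

60 dB


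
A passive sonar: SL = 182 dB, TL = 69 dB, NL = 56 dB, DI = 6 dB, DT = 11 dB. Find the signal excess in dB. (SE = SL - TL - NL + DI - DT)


SE = SL - TL - NL + DI - DT = 182 - 69 - 56 + 6 - 11 = 52

52 dB


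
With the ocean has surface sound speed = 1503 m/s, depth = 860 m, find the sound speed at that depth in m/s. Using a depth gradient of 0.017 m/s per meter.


1517.62 m/s


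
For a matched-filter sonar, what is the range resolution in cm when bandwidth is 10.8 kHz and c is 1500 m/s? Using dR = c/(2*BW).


dR = c/(2*BW) = 1500 / (2 * 10.8e3) = 0.0694 m = 6.94 cm

6.94 cm


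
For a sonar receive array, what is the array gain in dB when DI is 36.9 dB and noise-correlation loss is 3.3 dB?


AG = DI - L_corr = 36.9 - 3.3 = 33.6

33.6 dB


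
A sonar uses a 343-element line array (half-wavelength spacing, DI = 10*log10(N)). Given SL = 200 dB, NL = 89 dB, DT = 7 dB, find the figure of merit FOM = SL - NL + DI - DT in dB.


129.35 dB


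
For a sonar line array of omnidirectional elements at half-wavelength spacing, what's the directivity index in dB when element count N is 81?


DI = 10*log10(81) = 19.08

19.08 dB


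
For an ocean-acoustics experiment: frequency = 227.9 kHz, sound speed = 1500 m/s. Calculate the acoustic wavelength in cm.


0.66 cm


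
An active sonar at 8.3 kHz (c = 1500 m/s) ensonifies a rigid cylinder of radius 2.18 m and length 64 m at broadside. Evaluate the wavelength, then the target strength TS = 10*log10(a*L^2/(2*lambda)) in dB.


Step 1: lambda = c/f = 1500/8300 = 0.18072 m
Step 2: TS = 10*log10(a*L^2/(2*lambda)) = 10*log10(2.18*64^2/(2*0.18072)) = 43.93

43.93 dB


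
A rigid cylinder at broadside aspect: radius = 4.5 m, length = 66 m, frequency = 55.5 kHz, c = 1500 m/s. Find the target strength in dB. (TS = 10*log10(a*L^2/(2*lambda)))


55.59 dB


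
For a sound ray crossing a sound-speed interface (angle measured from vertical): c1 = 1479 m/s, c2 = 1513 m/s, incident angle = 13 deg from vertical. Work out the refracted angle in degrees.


13.3 deg


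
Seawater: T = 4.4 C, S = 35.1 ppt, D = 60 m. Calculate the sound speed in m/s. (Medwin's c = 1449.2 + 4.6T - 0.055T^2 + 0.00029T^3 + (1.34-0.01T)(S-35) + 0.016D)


c = 1449.2 + 4.6*4.4 - 0.055*4.4^2 + 0.00029*4.4^3 + (1.34 - 0.01*4.4)*(35.1 - 35) + 0.016*60 = 1469.49

1469.49 m/s


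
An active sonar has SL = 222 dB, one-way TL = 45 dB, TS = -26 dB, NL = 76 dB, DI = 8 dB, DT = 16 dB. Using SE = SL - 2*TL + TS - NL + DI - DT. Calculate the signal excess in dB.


SE = SL - 2*TL + TS - NL + DI - DT = 222 - 2*45 + (-26) - 76 + 8 - 16 = 22

22 dB


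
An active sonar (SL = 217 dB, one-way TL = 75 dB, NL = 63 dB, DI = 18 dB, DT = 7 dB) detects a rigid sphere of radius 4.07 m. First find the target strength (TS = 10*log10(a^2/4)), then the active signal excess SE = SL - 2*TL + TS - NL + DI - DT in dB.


Step 1: TS = 10*log10(4.07^2/4) = 6.17 dB
Step 2: SE = SL - 2*TL + TS - NL + DI - DT = 217 - 2*75 + (6.17) - 63 + 18 - 7 = 21.17

21.17 dB


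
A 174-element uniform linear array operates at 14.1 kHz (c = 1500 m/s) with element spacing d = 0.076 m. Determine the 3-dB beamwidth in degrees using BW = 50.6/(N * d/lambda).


0.41 deg


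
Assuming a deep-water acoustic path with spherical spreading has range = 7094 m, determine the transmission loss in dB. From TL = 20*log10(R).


TL = 20*log10(7094) = 77.02

77.02 dB


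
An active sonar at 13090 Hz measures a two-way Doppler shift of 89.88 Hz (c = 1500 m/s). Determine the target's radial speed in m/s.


5.15 m/s


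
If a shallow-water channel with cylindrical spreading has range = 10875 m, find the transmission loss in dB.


40.36 dB


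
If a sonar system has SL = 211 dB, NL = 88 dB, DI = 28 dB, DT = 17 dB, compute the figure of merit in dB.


FOM = SL - NL + DI - DT = 211 - 88 + 28 - 17 = 134

134 dB


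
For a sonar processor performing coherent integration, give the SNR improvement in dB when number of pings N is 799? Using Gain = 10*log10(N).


Gain = 10*log10(799) = 29.03

29.03 dB


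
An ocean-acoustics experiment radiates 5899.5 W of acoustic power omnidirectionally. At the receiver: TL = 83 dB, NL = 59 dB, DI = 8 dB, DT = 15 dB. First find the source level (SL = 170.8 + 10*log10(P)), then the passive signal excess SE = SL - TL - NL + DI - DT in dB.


Step 1: SL = 170.8 + 10*log10(5899.5) = 208.51 dB
Step 2: SE = SL - TL - NL + DI - DT = 208.51 - 83 - 59 + 8 - 15 = 59.51

59.51 dB


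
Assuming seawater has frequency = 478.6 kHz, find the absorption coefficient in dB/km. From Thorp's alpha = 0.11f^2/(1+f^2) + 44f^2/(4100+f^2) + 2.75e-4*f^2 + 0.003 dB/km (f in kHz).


f^2 = 229057.96
alpha = 0.11*229057.96/(1+229057.96) + 44*229057.96/(4100+229057.96) + 2.75e-4*229057.96 + 0.003 = 106.33

106.33 dB/km


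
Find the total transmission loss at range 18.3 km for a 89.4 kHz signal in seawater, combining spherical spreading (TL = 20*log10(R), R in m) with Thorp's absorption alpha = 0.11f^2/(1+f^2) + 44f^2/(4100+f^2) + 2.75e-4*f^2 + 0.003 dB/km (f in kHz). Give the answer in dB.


659.73 dB


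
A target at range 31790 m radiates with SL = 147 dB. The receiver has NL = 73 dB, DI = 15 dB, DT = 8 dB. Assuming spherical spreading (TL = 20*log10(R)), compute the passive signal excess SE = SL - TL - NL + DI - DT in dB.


Step 1: TL = 20*log10(31790) = 90.05 dB
Step 2: SE = 147 - 90.05 - 73 + 15 - 8 = -9.05

-9.05 dB


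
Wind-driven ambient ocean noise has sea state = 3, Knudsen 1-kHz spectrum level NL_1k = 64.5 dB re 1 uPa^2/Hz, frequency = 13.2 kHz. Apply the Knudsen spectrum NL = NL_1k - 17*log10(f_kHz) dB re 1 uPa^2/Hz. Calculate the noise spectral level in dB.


NL = NL_1k - 17*log10(f_kHz) = 64.5 - 17*log10(13.2) = 64.5 - (19.05) = 45.45

45.45 dB


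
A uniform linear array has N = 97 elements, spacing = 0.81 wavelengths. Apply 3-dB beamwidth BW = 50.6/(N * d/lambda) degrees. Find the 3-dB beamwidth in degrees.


BW = 50.6 / (97 * 0.81) = 50.6 / 78.57 = 0.64

0.64 deg


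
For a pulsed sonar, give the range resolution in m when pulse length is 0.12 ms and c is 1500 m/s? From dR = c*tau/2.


dR = c*tau/2 = 1500 * 0.12e-3 / 2 = 0.09

0.09 m


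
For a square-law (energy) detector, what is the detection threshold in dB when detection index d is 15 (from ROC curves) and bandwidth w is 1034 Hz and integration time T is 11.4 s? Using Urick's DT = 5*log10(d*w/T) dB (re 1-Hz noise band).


DT = 5*log10(d*w/T) = 5*log10(15 * 1034 / 11.4) = 5*log10(1360.53) = 15.67

15.67 dB


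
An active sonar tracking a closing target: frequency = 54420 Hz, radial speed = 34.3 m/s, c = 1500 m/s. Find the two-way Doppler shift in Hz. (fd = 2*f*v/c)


fd = 2*f*v/c = 2 * 54420 * 34.3 / 1500 = 2488.81

2488.81 Hz


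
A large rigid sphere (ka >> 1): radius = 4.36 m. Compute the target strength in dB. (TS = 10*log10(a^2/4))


TS = 10*log10(4.36^2 / 4) = 10*log10(4.7524) = 6.77

6.77 dB


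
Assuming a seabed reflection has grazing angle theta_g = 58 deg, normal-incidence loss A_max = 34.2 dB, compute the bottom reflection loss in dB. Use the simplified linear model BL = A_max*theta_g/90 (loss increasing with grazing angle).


BL = A_max * theta_g / 90 = 34.2 * 58 / 90 = 22.04

22.04 dB


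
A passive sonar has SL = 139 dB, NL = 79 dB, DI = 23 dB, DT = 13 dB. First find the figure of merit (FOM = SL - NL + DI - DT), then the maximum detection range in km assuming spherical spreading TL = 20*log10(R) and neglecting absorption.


Step 1: FOM = SL - NL + DI - DT = 139 - 79 + 23 - 13 = 70 dB
Step 2: at max range FOM = TL = 20*log10(R), so R = 10^(70/20) = 3162.28 m = 3.16 km

3.16 km


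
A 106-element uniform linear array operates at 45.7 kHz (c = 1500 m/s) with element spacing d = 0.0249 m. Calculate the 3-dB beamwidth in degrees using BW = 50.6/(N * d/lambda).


Step 1: lambda = 1500/45700 = 0.03282 m
Step 2: d/lambda = 0.0249/0.03282 = 0.7587
Step 3: BW = 50.6/(N * d/lambda) = 50.6/(106 * 0.7587) = 0.63

0.63 deg


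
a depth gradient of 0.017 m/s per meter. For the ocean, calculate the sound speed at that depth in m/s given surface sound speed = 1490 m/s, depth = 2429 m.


c = 1490 + 0.017 * 2429 = 1531.293

1531.293 m/s


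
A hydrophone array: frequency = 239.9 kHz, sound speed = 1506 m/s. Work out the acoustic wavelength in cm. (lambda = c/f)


0.63 cm


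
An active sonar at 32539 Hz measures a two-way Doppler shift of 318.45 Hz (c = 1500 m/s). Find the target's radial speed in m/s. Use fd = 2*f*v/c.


7.34 m/s


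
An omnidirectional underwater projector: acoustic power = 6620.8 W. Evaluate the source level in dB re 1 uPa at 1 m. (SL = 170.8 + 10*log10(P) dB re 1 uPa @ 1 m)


SL = 170.8 + 10*log10(6620.8) = 170.8 + 38.21 = 209.01

209.01 dB


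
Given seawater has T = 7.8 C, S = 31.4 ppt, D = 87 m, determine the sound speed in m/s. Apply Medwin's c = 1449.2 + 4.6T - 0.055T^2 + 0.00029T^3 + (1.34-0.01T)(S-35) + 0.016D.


1478.72 m/s


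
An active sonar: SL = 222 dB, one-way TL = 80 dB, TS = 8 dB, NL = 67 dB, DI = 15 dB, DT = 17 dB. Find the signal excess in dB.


SE = SL - 2*TL + TS - NL + DI - DT = 222 - 2*80 + (8) - 67 + 15 - 17 = 1

1 dB


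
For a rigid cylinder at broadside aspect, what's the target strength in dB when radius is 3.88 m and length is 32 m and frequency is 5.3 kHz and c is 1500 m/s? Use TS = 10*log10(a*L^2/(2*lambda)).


lambda = 1500/5300 = 0.28302 m
TS = 10*log10(3.88*32^2/(2*0.28302)) = 38.46

38.46 dB


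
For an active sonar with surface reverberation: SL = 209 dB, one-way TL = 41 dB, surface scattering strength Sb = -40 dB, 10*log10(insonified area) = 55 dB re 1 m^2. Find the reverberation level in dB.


142 dB


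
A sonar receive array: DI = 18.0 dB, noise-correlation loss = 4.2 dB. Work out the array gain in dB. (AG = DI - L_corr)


AG = DI - L_corr = 18.0 - 4.2 = 13.8

13.8 dB


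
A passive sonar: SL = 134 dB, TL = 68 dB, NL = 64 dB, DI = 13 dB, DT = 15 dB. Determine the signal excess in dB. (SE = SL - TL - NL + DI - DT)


SE = SL - TL - NL + DI - DT = 134 - 68 - 64 + 13 - 15 = 0

0 dB


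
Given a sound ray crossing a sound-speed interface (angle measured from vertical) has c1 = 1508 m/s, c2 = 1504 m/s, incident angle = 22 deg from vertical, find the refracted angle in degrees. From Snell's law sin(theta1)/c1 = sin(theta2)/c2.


sin(theta2) = (c2/c1)*sin(theta1) = (1504/1508)*sin(22 deg) = 0.37361
theta2 = arcsin(0.37361) = 21.94

21.94 deg


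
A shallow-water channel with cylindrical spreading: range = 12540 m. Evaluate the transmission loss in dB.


TL = 10*log10(12540) = 40.98

40.98 dB


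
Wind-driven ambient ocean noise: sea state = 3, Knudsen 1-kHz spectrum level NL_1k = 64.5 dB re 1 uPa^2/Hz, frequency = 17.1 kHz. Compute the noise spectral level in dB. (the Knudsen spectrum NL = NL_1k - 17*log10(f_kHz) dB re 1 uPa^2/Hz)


NL = NL_1k - 17*log10(f_kHz) = 64.5 - 17*log10(17.1) = 64.5 - (20.96) = 43.54

43.54 dB


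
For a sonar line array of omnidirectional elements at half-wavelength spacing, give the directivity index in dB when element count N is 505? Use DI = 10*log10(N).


DI = 10*log10(505) = 27.03

27.03 dB


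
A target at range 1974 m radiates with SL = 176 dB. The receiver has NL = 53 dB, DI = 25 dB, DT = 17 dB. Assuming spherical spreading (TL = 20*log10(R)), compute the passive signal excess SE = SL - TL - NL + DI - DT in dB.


Step 1: TL = 20*log10(1974) = 65.91 dB
Step 2: SE = 176 - 65.91 - 53 + 25 - 17 = 65.09

65.09 dB


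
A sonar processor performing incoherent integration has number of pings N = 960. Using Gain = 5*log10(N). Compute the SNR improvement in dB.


Gain = 5*log10(960) = 14.91

14.91 dB


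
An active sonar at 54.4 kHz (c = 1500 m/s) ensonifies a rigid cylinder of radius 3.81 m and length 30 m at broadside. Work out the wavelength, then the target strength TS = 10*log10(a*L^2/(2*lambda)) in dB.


Step 1: lambda = c/f = 1500/54400 = 0.02757 m
Step 2: TS = 10*log10(a*L^2/(2*lambda)) = 10*log10(3.81*30^2/(2*0.02757)) = 47.94

47.94 dB


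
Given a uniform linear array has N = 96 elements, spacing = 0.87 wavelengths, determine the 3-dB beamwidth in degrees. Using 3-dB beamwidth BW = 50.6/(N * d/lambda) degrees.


BW = 50.6 / (96 * 0.87) = 50.6 / 83.52 = 0.61

0.61 deg


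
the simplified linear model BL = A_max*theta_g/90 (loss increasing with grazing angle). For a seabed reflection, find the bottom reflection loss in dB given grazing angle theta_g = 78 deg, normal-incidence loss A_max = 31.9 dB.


BL = A_max * theta_g / 90 = 31.9 * 78 / 90 = 27.65

27.65 dB


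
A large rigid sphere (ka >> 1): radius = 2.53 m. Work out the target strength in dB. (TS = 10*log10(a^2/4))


TS = 10*log10(2.53^2 / 4) = 10*log10(1.600225) = 2.04

2.04 dB


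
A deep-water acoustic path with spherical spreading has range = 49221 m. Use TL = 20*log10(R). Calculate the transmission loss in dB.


TL = 20*log10(49221) = 93.84

93.84 dB


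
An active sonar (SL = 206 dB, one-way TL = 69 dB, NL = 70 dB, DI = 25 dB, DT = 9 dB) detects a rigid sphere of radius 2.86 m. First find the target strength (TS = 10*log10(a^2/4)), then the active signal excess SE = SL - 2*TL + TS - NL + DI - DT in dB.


Step 1: TS = 10*log10(2.86^2/4) = 3.11 dB
Step 2: SE = SL - 2*TL + TS - NL + DI - DT = 206 - 2*69 + (3.11) - 70 + 25 - 9 = 17.11

17.11 dB


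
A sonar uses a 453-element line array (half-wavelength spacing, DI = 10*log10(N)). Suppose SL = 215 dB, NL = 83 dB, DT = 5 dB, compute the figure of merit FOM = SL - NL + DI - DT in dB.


153.56 dB


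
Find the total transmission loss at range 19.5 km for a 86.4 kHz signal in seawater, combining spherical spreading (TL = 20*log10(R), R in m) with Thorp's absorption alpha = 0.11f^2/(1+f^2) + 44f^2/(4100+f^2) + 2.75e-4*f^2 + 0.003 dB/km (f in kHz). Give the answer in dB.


Step 1 (Thorp): alpha = 0.11*7464.96/(1+7464.96) + 44*7464.96/(4100+7464.96) + 2.75e-4*7464.96 + 0.003 = 30.567 dB/km
Step 2: TL_spread = 20*log10(19500) = 85.8 dB
Step 3: TL_abs = alpha*R = 30.567 * 19.5 = 596.06 dB
Step 4: TL_total = 85.8 + 596.06 = 681.86

681.86 dB


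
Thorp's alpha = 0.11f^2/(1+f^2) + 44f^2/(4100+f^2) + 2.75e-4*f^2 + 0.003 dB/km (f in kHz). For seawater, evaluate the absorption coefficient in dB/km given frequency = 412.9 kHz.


89.963 dB/km


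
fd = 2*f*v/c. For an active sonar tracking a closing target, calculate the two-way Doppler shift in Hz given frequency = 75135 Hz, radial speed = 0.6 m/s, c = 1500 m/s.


fd = 2*f*v/c = 2 * 75135 * 0.6 / 1500 = 60.11

60.11 Hz


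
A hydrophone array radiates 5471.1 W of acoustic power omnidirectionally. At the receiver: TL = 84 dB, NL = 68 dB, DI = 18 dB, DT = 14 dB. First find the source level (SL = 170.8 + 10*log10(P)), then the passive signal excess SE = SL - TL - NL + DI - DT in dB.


Step 1: SL = 170.8 + 10*log10(5471.1) = 208.18 dB
Step 2: SE = SL - TL - NL + DI - DT = 208.18 - 84 - 68 + 18 - 14 = 60.18

60.18 dB


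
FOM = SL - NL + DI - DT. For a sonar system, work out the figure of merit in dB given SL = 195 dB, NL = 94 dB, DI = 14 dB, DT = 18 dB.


97 dB


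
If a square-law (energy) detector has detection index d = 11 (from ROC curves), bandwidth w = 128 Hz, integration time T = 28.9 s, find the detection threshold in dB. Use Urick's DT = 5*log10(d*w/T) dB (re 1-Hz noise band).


DT = 5*log10(d*w/T) = 5*log10(11 * 128 / 28.9) = 5*log10(48.72) = 8.44

8.44 dB


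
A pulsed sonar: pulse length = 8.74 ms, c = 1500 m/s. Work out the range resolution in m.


6.555 m


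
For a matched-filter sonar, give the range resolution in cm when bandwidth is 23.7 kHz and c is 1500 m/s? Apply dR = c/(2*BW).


3.16 cm


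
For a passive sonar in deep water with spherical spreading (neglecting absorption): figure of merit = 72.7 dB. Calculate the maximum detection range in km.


At max range FOM = TL, so 20*log10(R) = 72.7
R = 10^(72.7/20) = 4315.19 m = 4.32 km

4.32 km


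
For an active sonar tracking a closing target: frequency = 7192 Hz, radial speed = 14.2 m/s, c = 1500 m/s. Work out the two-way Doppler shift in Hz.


fd = 2*f*v/c = 2 * 7192 * 14.2 / 1500 = 136.17

136.17 Hz


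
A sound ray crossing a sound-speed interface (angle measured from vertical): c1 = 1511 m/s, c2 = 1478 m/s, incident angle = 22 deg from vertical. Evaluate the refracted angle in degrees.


sin(theta2) = (c2/c1)*sin(theta1) = (1478/1511)*sin(22 deg) = 0.36643
theta2 = arcsin(0.36643) = 21.5

21.5 deg


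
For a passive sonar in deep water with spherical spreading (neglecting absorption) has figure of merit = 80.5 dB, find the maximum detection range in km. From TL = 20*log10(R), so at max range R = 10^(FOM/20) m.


At max range FOM = TL, so 20*log10(R) = 80.5
R = 10^(80.5/20) = 10592.54 m = 10.59 km

10.59 km


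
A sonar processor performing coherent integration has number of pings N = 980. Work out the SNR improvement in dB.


29.91 dB


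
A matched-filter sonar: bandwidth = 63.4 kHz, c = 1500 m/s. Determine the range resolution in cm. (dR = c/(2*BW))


dR = c/(2*BW) = 1500 / (2 * 63.4e3) = 0.0118 m = 1.18 cm

1.18 cm


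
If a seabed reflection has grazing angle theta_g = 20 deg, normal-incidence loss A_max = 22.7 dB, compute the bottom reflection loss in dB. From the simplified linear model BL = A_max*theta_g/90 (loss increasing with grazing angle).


5.04 dB


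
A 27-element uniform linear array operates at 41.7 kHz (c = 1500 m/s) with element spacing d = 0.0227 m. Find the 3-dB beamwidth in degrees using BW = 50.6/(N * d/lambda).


Step 1: lambda = 1500/41700 = 0.03597 m
Step 2: d/lambda = 0.0227/0.03597 = 0.6311
Step 3: BW = 50.6/(N * d/lambda) = 50.6/(27 * 0.6311) = 2.97

2.97 deg


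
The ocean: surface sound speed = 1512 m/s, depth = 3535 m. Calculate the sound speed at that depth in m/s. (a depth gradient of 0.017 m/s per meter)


c = 1512 + 0.017 * 3535 = 1572.095

1572.095 m/s


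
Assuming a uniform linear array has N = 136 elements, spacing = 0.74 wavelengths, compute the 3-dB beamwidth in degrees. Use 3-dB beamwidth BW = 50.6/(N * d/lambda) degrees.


BW = 50.6 / (136 * 0.74) = 50.6 / 100.64 = 0.5

0.5 deg


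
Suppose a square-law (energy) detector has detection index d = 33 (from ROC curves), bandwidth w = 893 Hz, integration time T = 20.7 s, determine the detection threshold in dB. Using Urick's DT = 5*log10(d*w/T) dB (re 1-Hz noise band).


DT = 5*log10(d*w/T) = 5*log10(33 * 893 / 20.7) = 5*log10(1423.62) = 15.77

15.77 dB


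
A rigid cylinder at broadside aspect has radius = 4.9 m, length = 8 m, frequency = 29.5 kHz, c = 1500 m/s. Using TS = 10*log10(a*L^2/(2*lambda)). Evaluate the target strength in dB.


lambda = 1500/29500 = 0.05085 m
TS = 10*log10(4.9*8^2/(2*0.05085)) = 34.89

34.89 dB


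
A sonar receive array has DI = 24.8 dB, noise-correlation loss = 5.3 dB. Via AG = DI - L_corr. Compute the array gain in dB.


19.5 dB


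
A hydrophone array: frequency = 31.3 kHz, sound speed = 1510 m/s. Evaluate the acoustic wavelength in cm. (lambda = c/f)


lambda = c/f = 1510 / 31300 = 0.0482 m = 4.82 cm

4.82 cm


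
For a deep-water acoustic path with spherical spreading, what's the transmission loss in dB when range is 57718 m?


TL = 20*log10(57718) = 95.23

95.23 dB


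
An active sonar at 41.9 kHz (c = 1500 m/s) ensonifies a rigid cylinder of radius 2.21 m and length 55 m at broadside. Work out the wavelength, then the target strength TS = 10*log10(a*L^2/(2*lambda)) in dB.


Step 1: lambda = c/f = 1500/41900 = 0.0358 m
Step 2: TS = 10*log10(a*L^2/(2*lambda)) = 10*log10(2.21*55^2/(2*0.0358)) = 49.7

49.7 dB


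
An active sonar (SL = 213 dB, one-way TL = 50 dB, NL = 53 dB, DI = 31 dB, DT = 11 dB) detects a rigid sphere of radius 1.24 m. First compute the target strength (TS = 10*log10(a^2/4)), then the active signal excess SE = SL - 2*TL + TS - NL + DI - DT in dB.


Step 1: TS = 10*log10(1.24^2/4) = -4.15 dB
Step 2: SE = SL - 2*TL + TS - NL + DI - DT = 213 - 2*50 + (-4.15) - 53 + 31 - 11 = 75.85

75.85 dB


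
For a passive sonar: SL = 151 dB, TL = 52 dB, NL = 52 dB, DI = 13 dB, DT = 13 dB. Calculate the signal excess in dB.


SE = SL - TL - NL + DI - DT = 151 - 52 - 52 + 13 - 13 = 47

47 dB


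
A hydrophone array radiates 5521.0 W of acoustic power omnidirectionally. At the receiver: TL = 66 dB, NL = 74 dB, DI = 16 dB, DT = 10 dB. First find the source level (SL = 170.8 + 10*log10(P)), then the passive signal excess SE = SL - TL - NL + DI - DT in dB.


Step 1: SL = 170.8 + 10*log10(5521.0) = 208.22 dB
Step 2: SE = SL - TL - NL + DI - DT = 208.22 - 66 - 74 + 16 - 10 = 74.22

74.22 dB


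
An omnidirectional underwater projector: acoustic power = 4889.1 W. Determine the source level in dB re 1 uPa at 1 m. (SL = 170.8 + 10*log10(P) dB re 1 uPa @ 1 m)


SL = 170.8 + 10*log10(4889.1) = 170.8 + 36.89 = 207.69

207.69 dB


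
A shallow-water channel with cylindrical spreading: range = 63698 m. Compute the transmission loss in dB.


48.04 dB


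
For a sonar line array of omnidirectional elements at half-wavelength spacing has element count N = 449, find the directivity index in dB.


DI = 10*log10(449) = 26.52

26.52 dB


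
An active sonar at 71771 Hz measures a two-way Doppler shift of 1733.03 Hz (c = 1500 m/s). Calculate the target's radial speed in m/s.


From fd = 2*f*v/c, v = c*fd/(2*f) = 1500 * 1733.03 / (2*71771) = 18.11

18.11 m/s


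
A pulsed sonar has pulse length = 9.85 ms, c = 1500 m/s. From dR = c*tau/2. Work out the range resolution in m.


dR = c*tau/2 = 1500 * 9.85e-3 / 2 = 7.3875

7.3875 m


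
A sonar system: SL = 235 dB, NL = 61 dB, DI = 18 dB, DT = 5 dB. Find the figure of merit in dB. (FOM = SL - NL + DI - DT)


187 dB


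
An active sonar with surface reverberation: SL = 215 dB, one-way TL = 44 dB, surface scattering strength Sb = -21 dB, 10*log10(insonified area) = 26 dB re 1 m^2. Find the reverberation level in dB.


RL = SL - 2*TL + Sb + 10*log10(A) = 215 - 2*44 + (-21) + 26 = 132

132 dB


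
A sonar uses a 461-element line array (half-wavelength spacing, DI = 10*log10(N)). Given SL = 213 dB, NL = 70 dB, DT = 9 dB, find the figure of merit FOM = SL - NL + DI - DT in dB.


Step 1: DI = 10*log10(461) = 26.64 dB
Step 2: FOM = SL - NL + DI - DT = 213 - 70 + 26.64 - 9 = 160.64

160.64 dB


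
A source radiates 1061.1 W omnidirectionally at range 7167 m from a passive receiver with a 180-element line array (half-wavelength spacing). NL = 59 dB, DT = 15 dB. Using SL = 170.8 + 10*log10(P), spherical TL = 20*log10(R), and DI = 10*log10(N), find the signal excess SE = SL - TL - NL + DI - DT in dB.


Step 1: SL = 170.8 + 10*log10(1061.1) = 201.06 dB
Step 2: TL = 20*log10(7167) = 77.11 dB
Step 3: DI = 10*log10(180) = 22.55 dB
Step 4: SE = SL - TL - NL + DI - DT = 201.06 - 77.11 - 59 + 22.55 - 15 = 72.5

72.5 dB


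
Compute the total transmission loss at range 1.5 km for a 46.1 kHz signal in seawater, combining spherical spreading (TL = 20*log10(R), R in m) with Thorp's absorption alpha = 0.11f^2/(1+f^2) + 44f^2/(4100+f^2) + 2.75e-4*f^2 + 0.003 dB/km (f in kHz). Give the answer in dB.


Step 1 (Thorp): alpha = 0.11*2125.21/(1+2125.21) + 44*2125.21/(4100+2125.21) + 2.75e-4*2125.21 + 0.003 = 15.7184 dB/km
Step 2: TL_spread = 20*log10(1500) = 63.52 dB
Step 3: TL_abs = alpha*R = 15.7184 * 1.5 = 23.58 dB
Step 4: TL_total = 63.52 + 23.58 = 87.1

87.1 dB


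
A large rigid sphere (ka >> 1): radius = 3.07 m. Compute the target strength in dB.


3.72 dB


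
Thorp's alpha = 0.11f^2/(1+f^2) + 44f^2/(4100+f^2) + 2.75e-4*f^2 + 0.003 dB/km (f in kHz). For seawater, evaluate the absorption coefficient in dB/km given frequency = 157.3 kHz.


f^2 = 24743.29
alpha = 0.11*24743.29/(1+24743.29) + 44*24743.29/(4100+24743.29) + 2.75e-4*24743.29 + 0.003 = 44.663

44.663 dB/km


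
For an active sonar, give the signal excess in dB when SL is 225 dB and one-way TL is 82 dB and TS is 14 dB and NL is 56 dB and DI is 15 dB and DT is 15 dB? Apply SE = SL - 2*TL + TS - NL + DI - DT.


SE = SL - 2*TL + TS - NL + DI - DT = 225 - 2*82 + (14) - 56 + 15 - 15 = 19

19 dB


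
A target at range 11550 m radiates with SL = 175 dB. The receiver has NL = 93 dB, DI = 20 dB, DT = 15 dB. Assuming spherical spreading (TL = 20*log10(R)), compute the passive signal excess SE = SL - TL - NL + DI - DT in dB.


Step 1: TL = 20*log10(11550) = 81.25 dB
Step 2: SE = 175 - 81.25 - 93 + 20 - 15 = 5.75

5.75 dB


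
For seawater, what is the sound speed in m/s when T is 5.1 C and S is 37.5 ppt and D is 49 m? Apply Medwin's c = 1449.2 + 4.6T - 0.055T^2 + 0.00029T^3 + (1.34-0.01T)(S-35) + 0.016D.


c = 1449.2 + 4.6*5.1 - 0.055*5.1^2 + 0.00029*5.1^3 + (1.34 - 0.01*5.1)*(37.5 - 35) + 0.016*49 = 1475.27

1475.27 m/s


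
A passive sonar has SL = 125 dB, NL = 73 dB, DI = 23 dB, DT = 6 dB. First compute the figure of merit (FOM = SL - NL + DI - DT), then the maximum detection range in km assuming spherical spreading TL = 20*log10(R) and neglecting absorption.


Step 1: FOM = SL - NL + DI - DT = 125 - 73 + 23 - 6 = 69 dB
Step 2: at max range FOM = TL = 20*log10(R), so R = 10^(69/20) = 2818.38 m = 2.82 km

2.82 km


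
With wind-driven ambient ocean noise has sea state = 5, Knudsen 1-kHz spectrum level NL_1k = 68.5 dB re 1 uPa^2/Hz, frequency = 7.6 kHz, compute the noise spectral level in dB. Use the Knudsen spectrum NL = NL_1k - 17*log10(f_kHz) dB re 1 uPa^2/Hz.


53.53 dB


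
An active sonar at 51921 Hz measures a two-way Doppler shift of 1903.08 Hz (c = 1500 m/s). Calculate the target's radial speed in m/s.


27.49 m/s


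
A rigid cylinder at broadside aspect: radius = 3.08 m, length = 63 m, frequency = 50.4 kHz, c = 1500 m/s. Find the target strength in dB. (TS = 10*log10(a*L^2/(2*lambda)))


lambda = 1500/50400 = 0.02976 m
TS = 10*log10(3.08*63^2/(2*0.02976)) = 53.13

53.13 dB


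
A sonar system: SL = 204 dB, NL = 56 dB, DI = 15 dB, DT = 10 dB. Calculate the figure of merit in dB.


153 dB


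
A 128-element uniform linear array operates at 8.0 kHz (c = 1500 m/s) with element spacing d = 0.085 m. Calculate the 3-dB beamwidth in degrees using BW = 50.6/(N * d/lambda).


Step 1: lambda = 1500/8000 = 0.1875 m
Step 2: d/lambda = 0.085/0.1875 = 0.4533
Step 3: BW = 50.6/(N * d/lambda) = 50.6/(128 * 0.4533) = 0.87

0.87 deg


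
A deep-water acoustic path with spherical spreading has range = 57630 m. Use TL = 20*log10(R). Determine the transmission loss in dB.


95.21 dB


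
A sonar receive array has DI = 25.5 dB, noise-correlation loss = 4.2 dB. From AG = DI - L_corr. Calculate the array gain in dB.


AG = DI - L_corr = 25.5 - 4.2 = 21.3

21.3 dB


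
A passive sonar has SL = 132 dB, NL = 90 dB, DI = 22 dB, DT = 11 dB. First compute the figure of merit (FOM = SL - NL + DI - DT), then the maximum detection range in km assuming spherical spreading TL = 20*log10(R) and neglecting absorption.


Step 1: FOM = SL - NL + DI - DT = 132 - 90 + 22 - 11 = 53 dB
Step 2: at max range FOM = TL = 20*log10(R), so R = 10^(53/20) = 446.68 m = 0.45 km

0.45 km


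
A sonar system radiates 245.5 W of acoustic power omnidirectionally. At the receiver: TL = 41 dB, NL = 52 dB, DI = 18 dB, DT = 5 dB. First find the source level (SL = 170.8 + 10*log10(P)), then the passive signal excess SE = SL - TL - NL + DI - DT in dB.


Step 1: SL = 170.8 + 10*log10(245.5) = 194.7 dB
Step 2: SE = SL - TL - NL + DI - DT = 194.7 - 41 - 52 + 18 - 5 = 114.7

114.7 dB


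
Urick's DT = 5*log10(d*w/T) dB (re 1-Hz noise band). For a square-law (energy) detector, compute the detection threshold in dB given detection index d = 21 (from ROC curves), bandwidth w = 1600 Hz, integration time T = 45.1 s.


DT = 5*log10(d*w/T) = 5*log10(21 * 1600 / 45.1) = 5*log10(745.01) = 14.36

14.36 dB


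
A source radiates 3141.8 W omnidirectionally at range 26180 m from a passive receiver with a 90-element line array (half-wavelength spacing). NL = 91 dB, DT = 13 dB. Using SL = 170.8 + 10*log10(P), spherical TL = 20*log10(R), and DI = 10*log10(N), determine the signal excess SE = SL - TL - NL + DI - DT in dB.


Step 1: SL = 170.8 + 10*log10(3141.8) = 205.77 dB
Step 2: TL = 20*log10(26180) = 88.36 dB
Step 3: DI = 10*log10(90) = 19.54 dB
Step 4: SE = SL - TL - NL + DI - DT = 205.77 - 88.36 - 91 + 19.54 - 13 = 32.95

32.95 dB


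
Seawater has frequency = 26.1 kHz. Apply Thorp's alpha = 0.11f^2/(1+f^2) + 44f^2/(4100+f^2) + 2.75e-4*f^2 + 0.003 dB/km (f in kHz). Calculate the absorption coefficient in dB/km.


6.569 dB/km


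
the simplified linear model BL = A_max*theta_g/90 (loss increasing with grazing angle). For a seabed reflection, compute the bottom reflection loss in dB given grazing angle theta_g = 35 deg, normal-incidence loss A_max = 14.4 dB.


BL = A_max * theta_g / 90 = 14.4 * 35 / 90 = 5.6

5.6 dB


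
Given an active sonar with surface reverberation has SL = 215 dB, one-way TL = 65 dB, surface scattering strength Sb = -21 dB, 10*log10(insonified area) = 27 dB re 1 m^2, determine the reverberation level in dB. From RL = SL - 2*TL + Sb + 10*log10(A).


91 dB


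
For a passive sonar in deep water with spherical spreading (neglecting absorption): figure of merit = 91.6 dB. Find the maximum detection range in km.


At max range FOM = TL, so 20*log10(R) = 91.6
R = 10^(91.6/20) = 38018.94 m = 38.02 km

38.02 km


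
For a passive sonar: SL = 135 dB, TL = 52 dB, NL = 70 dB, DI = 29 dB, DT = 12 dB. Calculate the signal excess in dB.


SE = SL - TL - NL + DI - DT = 135 - 52 - 70 + 29 - 12 = 30

30 dB


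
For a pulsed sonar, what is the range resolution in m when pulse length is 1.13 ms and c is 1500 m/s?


dR = c*tau/2 = 1500 * 1.13e-3 / 2 = 0.8475

0.8475 m


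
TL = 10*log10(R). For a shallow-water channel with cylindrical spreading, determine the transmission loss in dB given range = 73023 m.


TL = 10*log10(73023) = 48.63

48.63 dB


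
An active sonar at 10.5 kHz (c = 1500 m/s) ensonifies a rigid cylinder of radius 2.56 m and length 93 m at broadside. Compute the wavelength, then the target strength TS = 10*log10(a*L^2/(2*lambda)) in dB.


Step 1: lambda = c/f = 1500/10500 = 0.14286 m
Step 2: TS = 10*log10(a*L^2/(2*lambda)) = 10*log10(2.56*93^2/(2*0.14286)) = 48.89

48.89 dB


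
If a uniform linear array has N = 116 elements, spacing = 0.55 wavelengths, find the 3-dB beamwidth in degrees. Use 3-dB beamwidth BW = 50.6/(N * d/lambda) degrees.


0.79 deg


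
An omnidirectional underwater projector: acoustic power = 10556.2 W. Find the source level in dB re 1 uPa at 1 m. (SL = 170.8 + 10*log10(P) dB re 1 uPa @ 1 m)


SL = 170.8 + 10*log10(10556.2) = 170.8 + 40.24 = 211.04

211.04 dB


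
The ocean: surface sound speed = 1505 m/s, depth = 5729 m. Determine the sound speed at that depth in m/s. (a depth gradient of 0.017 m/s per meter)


1602.393 m/s


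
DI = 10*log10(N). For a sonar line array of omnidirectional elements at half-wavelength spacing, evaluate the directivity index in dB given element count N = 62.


DI = 10*log10(62) = 17.92

17.92 dB


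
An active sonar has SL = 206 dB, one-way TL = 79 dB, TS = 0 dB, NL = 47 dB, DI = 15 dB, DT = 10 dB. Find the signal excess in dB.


SE = SL - 2*TL + TS - NL + DI - DT = 206 - 2*79 + (0) - 47 + 15 - 10 = 6

6 dB


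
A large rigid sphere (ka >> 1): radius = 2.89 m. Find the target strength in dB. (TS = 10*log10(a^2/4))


TS = 10*log10(2.89^2 / 4) = 10*log10(2.088025) = 3.2

3.2 dB


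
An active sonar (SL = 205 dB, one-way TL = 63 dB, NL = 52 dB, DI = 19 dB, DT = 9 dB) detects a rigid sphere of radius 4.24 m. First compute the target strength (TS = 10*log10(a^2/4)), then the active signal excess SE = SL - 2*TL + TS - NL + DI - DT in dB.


Step 1: TS = 10*log10(4.24^2/4) = 6.53 dB
Step 2: SE = SL - 2*TL + TS - NL + DI - DT = 205 - 2*63 + (6.53) - 52 + 19 - 9 = 43.53

43.53 dB


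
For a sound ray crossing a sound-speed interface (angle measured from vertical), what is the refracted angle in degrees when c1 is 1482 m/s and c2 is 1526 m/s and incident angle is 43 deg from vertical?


sin(theta2) = (c2/c1)*sin(theta1) = (1526/1482)*sin(43 deg) = 0.70225
theta2 = arcsin(0.70225) = 44.61

44.61 deg


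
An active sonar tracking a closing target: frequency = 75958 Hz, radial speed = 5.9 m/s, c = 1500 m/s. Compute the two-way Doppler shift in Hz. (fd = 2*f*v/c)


597.54 Hz


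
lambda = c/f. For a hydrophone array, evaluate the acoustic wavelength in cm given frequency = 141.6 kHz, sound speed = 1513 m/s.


lambda = c/f = 1513 / 141600 = 0.0107 m = 1.07 cm

1.07 cm


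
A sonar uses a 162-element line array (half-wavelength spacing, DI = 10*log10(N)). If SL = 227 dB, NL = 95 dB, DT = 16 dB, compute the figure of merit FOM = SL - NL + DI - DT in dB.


138.1 dB


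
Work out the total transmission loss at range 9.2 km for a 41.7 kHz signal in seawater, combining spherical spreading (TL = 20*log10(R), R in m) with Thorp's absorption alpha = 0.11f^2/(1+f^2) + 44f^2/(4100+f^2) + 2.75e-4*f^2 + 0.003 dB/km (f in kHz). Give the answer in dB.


205.27 dB


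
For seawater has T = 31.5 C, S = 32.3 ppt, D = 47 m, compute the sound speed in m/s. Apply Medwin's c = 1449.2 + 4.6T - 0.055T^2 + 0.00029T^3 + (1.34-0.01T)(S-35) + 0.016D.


c = 1449.2 + 4.6*31.5 - 0.055*31.5^2 + 0.00029*31.5^3 + (1.34 - 0.01*31.5)*(32.3 - 35) + 0.016*47 = 1546.57

1546.57 m/s


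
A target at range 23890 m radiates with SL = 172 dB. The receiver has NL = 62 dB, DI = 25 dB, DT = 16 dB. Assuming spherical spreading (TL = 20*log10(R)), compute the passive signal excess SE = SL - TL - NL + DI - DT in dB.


Step 1: TL = 20*log10(23890) = 87.56 dB
Step 2: SE = 172 - 87.56 - 62 + 25 - 16 = 31.44

31.44 dB


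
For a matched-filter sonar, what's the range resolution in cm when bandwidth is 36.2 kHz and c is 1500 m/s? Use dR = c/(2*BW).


2.07 cm


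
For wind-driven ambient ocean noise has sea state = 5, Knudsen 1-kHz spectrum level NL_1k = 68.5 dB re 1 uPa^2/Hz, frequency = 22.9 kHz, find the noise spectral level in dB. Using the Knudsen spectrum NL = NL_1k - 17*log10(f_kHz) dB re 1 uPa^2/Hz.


45.38 dB


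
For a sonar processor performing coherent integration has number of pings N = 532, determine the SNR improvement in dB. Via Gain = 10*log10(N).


Gain = 10*log10(532) = 27.26

27.26 dB


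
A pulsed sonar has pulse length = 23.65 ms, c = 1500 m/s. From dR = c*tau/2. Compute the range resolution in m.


dR = c*tau/2 = 1500 * 23.65e-3 / 2 = 17.7375

17.7375 m


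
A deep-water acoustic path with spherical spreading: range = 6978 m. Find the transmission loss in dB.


76.87 dB


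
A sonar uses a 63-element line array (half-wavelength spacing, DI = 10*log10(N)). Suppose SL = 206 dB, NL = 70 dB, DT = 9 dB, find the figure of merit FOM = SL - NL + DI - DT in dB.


144.99 dB


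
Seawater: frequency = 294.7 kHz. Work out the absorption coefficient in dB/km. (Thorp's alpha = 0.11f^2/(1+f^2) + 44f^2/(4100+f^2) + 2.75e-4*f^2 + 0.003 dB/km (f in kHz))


66.013 dB/km


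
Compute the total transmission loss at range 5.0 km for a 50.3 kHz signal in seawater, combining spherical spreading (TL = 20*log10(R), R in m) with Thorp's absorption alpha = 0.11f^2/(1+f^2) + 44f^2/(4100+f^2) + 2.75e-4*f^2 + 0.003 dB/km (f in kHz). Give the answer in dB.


161.98 dB


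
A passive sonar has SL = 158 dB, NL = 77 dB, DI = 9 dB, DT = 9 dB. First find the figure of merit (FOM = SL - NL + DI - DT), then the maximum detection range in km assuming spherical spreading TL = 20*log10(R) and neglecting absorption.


Step 1: FOM = SL - NL + DI - DT = 158 - 77 + 9 - 9 = 81 dB
Step 2: at max range FOM = TL = 20*log10(R), so R = 10^(81/20) = 11220.18 m = 11.22 km

11.22 km
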